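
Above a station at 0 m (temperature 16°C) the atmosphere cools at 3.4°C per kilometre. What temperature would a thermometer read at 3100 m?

5.46°C

0 → 3100 m (environmental, 3.4°C/km): ΔT = -3.4 × 3.1 = -10.54°C → T = 5.46°C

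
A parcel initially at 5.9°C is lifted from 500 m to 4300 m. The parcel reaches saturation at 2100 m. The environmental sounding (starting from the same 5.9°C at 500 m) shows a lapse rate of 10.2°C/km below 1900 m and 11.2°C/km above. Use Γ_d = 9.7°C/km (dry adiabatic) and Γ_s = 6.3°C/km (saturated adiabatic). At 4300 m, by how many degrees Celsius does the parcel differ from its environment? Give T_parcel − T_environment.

+11.78°C (parcel warmer than environment)

Parcel:
  500–2100 m, dry: Δz = 1.6 km ⇒ ΔT = -15.52°C; T = -9.62°C
  2100–4300 m, saturated: Δz = 2.2 km ⇒ ΔT = -13.86°C; T = -23.48°C
Environment:
  500–1900 m, environment, lower layer: Δz = 1.4 km ⇒ ΔT = -14.28°C; T = -8.38°C
  1900–4300 m, environment, upper layer: Δz = 2.4 km ⇒ ΔT = -26.88°C; T = -35.26°C
T_parcel − T_env = -23.48 − (-35.26) = +11.78°C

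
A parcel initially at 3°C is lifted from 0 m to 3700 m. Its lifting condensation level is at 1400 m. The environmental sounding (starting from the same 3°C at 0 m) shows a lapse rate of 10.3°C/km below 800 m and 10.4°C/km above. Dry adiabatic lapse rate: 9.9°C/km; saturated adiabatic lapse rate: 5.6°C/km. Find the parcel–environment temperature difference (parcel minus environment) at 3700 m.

Parcel:
  0–1400 m, dry: Δz = 1.4 km ⇒ ΔT = -13.86°C; T = -10.86°C
  1400–3700 m, saturated: Δz = 2.3 km ⇒ ΔT = -12.88°C; T = -23.74°C
Environment:
  0–800 m, environment, lower layer: Δz = 0.8 km ⇒ ΔT = -8.24°C; T = -5.24°C
  800–3700 m, environment, upper layer: Δz = 2.9 km ⇒ ΔT = -30.16°C; T = -35.4°C
T_parcel − T_env = -23.74 − (-35.4) = +11.66°C

+11.66°C (parcel warmer than environment)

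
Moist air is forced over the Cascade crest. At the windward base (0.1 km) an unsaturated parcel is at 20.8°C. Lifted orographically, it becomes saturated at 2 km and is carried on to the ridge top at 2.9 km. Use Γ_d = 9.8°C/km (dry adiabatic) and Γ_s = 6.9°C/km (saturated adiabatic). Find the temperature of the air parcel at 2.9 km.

100–2000 m, dry: Δz = 1.9 km ⇒ ΔT = -18.62°C; T = 2.18°C
2000–2900 m, saturated: Δz = 0.9 km ⇒ ΔT = -6.21°C; T = -4.03°C

-4.03°C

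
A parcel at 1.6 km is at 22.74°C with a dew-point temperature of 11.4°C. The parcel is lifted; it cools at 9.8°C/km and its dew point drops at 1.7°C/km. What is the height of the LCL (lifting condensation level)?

3 km

T and T_d converge at 9.8 − 1.7 = 8.1°C per km
Height above start = (22.74 − 11.4) / 8.1 = 1.4 km
LCL altitude = 1600 m + 1400 m = 3000 m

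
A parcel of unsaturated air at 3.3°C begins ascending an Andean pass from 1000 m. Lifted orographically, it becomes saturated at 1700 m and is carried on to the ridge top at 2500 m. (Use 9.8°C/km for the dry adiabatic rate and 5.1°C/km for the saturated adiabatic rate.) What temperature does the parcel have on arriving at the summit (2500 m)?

-7.64°C

1000–1700 m, dry: Δz = 0.7 km ⇒ ΔT = -6.86°C; T = -3.56°C
1700–2500 m, saturated: Δz = 0.8 km ⇒ ΔT = -4.08°C; T = -7.64°C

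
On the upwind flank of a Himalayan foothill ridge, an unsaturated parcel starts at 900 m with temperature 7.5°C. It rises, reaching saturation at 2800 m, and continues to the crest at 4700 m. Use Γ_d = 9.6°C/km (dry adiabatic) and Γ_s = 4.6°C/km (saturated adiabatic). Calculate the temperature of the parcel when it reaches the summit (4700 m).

900 → 2800 m (dry, 9.6°C/km): ΔT = -9.6 × 1.9 = -18.24°C → T = -10.74°C
2800 → 4700 m (saturated, 4.6°C/km): ΔT = -4.6 × 1.9 = -8.74°C → T = -19.48°C

-19.48°C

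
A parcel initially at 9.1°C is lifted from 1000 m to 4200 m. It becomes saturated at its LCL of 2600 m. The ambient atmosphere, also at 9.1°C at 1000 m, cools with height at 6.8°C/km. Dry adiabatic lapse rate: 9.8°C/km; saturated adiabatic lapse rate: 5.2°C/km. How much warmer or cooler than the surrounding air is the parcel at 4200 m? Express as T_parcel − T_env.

-2.24°C (parcel cooler than environment)

Parcel:
  1000–2600 m, dry: Δz = 1.6 km ⇒ ΔT = -15.68°C; T = -6.58°C
  2600–4200 m, saturated: Δz = 1.6 km ⇒ ΔT = -8.32°C; T = -14.9°C
Environment:
  1000–4200 m, environment: Δz = 3.2 km ⇒ ΔT = -21.76°C; T = -12.66°C
T_parcel − T_env = -14.9 − (-12.66) = -2.24°C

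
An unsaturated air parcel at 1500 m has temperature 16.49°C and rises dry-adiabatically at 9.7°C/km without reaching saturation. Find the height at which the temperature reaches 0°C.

Height above start = (16.49 − 0) / 9.7 = 1.7 km
Altitude = 1500 m + 1700 m = 3200 m

3200 m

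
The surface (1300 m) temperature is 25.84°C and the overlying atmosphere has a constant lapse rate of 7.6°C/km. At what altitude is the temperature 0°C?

Height above start = (25.84 − 0) / 7.6 = 3.4 km
Altitude = 1300 m + 3400 m = 4700 m

4700 m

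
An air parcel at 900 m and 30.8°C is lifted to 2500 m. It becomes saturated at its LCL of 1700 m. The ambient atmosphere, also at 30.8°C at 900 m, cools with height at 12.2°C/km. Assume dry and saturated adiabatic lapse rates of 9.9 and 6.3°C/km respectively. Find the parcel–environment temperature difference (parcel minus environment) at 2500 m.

+6.56°C (parcel warmer than environment)

Parcel:
  From 900 m to 1700 m (dry): cools by 9.9 × 0.8 = 7.92°C, giving 22.88°C.
  From 1700 m to 2500 m (saturated): cools by 6.3 × 0.8 = 5.04°C, giving 17.84°C.
Environment:
  From 900 m to 2500 m (environment): cools by 12.2 × 1.6 = 19.52°C, giving 11.28°C.
T_parcel − T_env = 17.84 − 11.28 = +6.56°C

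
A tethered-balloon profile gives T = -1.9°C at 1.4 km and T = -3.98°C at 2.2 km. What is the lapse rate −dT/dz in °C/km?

2.6°C/km

Γ = −ΔT/Δz = (-1.9 − (-3.98)) / (2200 − 1400) m
  = 2.08°C / 0.8 km = 2.6°C/km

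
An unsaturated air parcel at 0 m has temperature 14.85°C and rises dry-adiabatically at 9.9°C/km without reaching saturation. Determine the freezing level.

1500 m

Height above start = (14.85 − 0) / 9.9 = 1.5 km
Altitude = 0 m + 1500 m = 1500 m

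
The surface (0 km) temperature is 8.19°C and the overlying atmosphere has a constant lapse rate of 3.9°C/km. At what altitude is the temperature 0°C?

2.1 km

Height above start = (8.19 − 0) / 3.9 = 2.1 km
Altitude = 0 m + 2100 m = 2100 m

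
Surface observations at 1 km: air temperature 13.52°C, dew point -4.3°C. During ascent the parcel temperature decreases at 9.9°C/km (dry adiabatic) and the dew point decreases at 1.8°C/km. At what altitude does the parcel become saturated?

3.2 km

T and T_d converge at 9.9 − 1.8 = 8.1°C per km
Height above start = (13.52 − (-4.3)) / 8.1 = 2.2 km
LCL altitude = 1000 m + 2200 m = 3200 m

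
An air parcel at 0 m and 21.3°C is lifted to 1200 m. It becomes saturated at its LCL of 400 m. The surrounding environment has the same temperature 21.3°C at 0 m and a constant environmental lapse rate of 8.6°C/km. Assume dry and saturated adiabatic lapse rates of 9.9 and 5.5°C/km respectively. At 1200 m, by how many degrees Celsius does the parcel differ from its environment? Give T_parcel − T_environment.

Parcel:
  From 0 m to 400 m (dry): cools by 9.9 × 0.4 = 3.96°C, giving 17.34°C.
  From 400 m to 1200 m (saturated): cools by 5.5 × 0.8 = 4.4°C, giving 12.94°C.
Environment:
  From 0 m to 1200 m (environment): cools by 8.6 × 1.2 = 10.32°C, giving 10.98°C.
T_parcel − T_env = 12.94 − 10.98 = +1.96°C

+1.96°C (parcel warmer than environment)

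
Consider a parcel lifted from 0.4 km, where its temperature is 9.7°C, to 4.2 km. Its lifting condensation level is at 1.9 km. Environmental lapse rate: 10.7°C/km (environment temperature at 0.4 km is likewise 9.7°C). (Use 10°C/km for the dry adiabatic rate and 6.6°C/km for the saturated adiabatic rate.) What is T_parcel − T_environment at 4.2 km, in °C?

Parcel:
  400–1900 m, dry: Δz = 1.5 km ⇒ ΔT = -15°C; T = -5.3°C
  1900–4200 m, saturated: Δz = 2.3 km ⇒ ΔT = -15.18°C; T = -20.48°C
Environment:
  400–4200 m, environment: Δz = 3.8 km ⇒ ΔT = -40.66°C; T = -30.96°C
T_parcel − T_env = -20.48 − (-30.96) = +10.48°C

+10.48°C (parcel warmer than environment)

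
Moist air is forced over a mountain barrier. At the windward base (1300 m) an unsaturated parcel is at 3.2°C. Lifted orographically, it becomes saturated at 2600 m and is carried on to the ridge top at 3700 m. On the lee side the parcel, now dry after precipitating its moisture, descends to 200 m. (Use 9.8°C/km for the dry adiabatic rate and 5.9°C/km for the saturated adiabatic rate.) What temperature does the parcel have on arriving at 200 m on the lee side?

18.27°C

1300–2600 m, dry: Δz = 1.3 km ⇒ ΔT = -12.74°C; T = -9.54°C
2600–3700 m, saturated: Δz = 1.1 km ⇒ ΔT = -6.49°C; T = -16.03°C
3700–200 m, dry descent: Δz = 3.5 km ⇒ ΔT = +34.3°C; T = 18.27°C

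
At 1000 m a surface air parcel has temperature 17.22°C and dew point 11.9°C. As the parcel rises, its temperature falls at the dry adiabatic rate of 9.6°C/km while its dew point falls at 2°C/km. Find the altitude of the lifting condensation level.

1700 m

T and T_d converge at 9.6 − 2 = 7.6°C per km
Height above start = (17.22 − 11.9) / 7.6 = 0.7 km
LCL altitude = 1000 m + 700 m = 1700 m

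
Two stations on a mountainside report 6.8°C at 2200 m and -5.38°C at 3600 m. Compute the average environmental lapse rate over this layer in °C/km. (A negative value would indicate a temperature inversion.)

8.7°C/km

Γ = −ΔT/Δz = (6.8 − (-5.38)) / (3600 − 2200) m
  = 12.18°C / 1.4 km = 8.7°C/km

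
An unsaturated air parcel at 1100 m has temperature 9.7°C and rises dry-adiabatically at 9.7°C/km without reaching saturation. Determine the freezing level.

Height above start = (9.7 − 0) / 9.7 = 1 km
Altitude = 1100 m + 1000 m = 2100 m

2100 m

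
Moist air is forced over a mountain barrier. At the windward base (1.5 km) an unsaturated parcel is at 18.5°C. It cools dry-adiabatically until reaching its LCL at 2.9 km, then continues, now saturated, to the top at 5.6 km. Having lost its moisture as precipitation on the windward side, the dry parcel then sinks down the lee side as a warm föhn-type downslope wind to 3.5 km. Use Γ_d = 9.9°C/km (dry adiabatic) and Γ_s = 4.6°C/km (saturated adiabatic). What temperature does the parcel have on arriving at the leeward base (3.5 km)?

13.01°C

From 1500 m to 2900 m (dry): cools by 9.9 × 1.4 = 13.86°C, giving 4.64°C.
From 2900 m to 5600 m (saturated): cools by 4.6 × 2.7 = 12.42°C, giving -7.78°C.
From 5600 m to 3500 m (dry descent): warms by 9.9 × 2.1 = 20.79°C, giving 13.01°C.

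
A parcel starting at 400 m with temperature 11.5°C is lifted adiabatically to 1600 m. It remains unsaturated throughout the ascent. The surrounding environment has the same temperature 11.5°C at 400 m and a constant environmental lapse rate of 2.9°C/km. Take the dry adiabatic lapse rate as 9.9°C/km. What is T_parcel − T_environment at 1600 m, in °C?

-8.4°C (parcel cooler than environment)

Parcel:
  From 400 m to 1600 m (dry): cools by 9.9 × 1.2 = 11.88°C, giving -0.38°C.
Environment:
  From 400 m to 1600 m (environment): cools by 2.9 × 1.2 = 3.48°C, giving 8.02°C.
T_parcel − T_env = -0.38 − 8.02 = -8.4°C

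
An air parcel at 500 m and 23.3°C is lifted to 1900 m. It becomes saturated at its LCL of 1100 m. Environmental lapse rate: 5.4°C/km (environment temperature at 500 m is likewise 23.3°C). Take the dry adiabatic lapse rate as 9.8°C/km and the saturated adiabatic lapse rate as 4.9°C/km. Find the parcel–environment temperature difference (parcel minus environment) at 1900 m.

-2.24°C (parcel cooler than environment)

Parcel:
  500–1100 m, dry: Δz = 0.6 km ⇒ ΔT = -5.88°C; T = 17.42°C
  1100–1900 m, saturated: Δz = 0.8 km ⇒ ΔT = -3.92°C; T = 13.5°C
Environment:
  500–1900 m, environment: Δz = 1.4 km ⇒ ΔT = -7.56°C; T = 15.74°C
T_parcel − T_env = 13.5 − 15.74 = -2.24°C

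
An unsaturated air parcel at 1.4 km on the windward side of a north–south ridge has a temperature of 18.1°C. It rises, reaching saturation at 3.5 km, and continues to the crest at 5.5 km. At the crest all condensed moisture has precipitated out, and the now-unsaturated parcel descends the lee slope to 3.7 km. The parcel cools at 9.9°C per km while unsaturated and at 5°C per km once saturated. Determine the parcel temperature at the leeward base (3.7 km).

Dry to 3500 m: -9.9 × 2.1 km = -20.79°C, so T = -2.69°C.
Saturated to 5500 m: -5 × 2 km = -10°C, so T = -12.69°C.
Dry descent to 3700 m: +9.9 × 1.8 km = +17.82°C, so T = 5.13°C.

5.13°C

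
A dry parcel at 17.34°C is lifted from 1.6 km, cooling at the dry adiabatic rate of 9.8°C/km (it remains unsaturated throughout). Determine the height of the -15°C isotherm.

Height above start = (17.34 − (-15)) / 9.8 = 3.3 km
Altitude = 1600 m + 3300 m = 4900 m

4.9 km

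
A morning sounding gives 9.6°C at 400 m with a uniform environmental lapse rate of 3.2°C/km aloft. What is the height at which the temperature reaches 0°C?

Height above start = (9.6 − 0) / 3.2 = 3 km
Altitude = 400 m + 3000 m = 3400 m

3400 m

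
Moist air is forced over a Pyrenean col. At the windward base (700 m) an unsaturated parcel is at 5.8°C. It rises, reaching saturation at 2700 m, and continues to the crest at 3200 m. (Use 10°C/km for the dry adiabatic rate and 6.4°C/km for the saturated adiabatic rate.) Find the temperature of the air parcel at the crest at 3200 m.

-17.4°C

700–2700 m, dry: Δz = 2 km ⇒ ΔT = -20°C; T = -14.2°C
2700–3200 m, saturated: Δz = 0.5 km ⇒ ΔT = -3.2°C; T = -17.4°C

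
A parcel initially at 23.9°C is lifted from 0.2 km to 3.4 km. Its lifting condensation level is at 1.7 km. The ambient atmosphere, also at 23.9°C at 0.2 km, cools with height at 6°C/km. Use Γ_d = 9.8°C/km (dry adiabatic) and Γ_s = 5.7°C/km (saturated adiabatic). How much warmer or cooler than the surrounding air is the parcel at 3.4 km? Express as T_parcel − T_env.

Parcel:
  200–1700 m, dry: Δz = 1.5 km ⇒ ΔT = -14.7°C; T = 9.2°C
  1700–3400 m, saturated: Δz = 1.7 km ⇒ ΔT = -9.69°C; T = -0.49°C
Environment:
  200–3400 m, environment: Δz = 3.2 km ⇒ ΔT = -19.2°C; T = 4.7°C
T_parcel − T_env = -0.49 − 4.7 = -5.19°C

-5.19°C (parcel cooler than environment)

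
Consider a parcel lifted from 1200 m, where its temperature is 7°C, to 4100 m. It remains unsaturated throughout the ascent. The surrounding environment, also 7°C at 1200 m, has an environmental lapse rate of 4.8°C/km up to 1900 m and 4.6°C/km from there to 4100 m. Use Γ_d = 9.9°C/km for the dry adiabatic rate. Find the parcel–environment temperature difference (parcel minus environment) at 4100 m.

-15.23°C (parcel cooler than environment)

Parcel:
  1200 → 4100 m (dry, 9.9°C/km): ΔT = -9.9 × 2.9 = -28.71°C → T = -21.71°C
Environment:
  1200 → 1900 m (environment, lower layer, 4.8°C/km): ΔT = -4.8 × 0.7 = -3.36°C → T = 3.64°C
  1900 → 4100 m (environment, upper layer, 4.6°C/km): ΔT = -4.6 × 2.2 = -10.12°C → T = -6.48°C
T_parcel − T_env = -21.71 − (-6.48) = -15.23°C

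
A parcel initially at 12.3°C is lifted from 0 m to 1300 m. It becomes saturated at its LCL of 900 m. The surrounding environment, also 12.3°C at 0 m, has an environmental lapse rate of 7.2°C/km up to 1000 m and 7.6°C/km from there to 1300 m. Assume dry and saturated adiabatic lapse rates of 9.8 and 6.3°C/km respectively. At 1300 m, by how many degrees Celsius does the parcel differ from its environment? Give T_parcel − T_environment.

-1.86°C (parcel cooler than environment)

Parcel:
  Dry to 900 m: -9.8 × 0.9 km = -8.82°C, so T = 3.48°C.
  Saturated to 1300 m: -6.3 × 0.4 km = -2.52°C, so T = 0.96°C.
Environment:
  Environment, lower layer to 1000 m: -7.2 × 1 km = -7.2°C, so T = 5.1°C.
  Environment, upper layer to 1300 m: -7.6 × 0.3 km = -2.28°C, so T = 2.82°C.
T_parcel − T_env = 0.96 − 2.82 = -1.86°C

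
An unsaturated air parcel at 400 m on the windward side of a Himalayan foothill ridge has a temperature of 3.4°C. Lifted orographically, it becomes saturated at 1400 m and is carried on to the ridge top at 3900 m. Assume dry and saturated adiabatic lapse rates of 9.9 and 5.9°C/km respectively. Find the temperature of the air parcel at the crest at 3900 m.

-21.25°C

From 400 m to 1400 m (dry): cools by 9.9 × 1 = 9.9°C, giving -6.5°C.
From 1400 m to 3900 m (saturated): cools by 5.9 × 2.5 = 14.75°C, giving -21.25°C.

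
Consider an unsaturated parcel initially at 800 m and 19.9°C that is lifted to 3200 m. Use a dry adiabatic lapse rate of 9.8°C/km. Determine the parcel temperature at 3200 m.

-3.62°C

800 → 3200 m (dry adiabatic, 9.8°C/km): ΔT = -9.8 × 2.4 = -23.52°C → T = -3.62°C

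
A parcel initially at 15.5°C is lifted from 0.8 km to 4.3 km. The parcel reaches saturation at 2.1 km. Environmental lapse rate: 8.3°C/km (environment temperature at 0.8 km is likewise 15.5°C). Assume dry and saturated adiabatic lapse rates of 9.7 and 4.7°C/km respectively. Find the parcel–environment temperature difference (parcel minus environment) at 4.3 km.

+6.1°C (parcel warmer than environment)

Parcel:
  800–2100 m, dry: Δz = 1.3 km ⇒ ΔT = -12.61°C; T = 2.89°C
  2100–4300 m, saturated: Δz = 2.2 km ⇒ ΔT = -10.34°C; T = -7.45°C
Environment:
  800–4300 m, environment: Δz = 3.5 km ⇒ ΔT = -29.05°C; T = -13.55°C
T_parcel − T_env = -7.45 − (-13.55) = +6.1°C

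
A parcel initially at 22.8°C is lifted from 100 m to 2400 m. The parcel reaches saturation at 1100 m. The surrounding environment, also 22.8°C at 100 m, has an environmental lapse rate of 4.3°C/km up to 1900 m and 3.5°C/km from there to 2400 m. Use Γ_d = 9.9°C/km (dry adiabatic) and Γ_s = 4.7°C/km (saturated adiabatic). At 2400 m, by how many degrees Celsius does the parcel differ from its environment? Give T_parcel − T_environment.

Parcel:
  Dry to 1100 m: -9.9 × 1 km = -9.9°C, so T = 12.9°C.
  Saturated to 2400 m: -4.7 × 1.3 km = -6.11°C, so T = 6.79°C.
Environment:
  Environment, lower layer to 1900 m: -4.3 × 1.8 km = -7.74°C, so T = 15.06°C.
  Environment, upper layer to 2400 m: -3.5 × 0.5 km = -1.75°C, so T = 13.31°C.
T_parcel − T_env = 6.79 − 13.31 = -6.52°C

-6.52°C (parcel cooler than environment)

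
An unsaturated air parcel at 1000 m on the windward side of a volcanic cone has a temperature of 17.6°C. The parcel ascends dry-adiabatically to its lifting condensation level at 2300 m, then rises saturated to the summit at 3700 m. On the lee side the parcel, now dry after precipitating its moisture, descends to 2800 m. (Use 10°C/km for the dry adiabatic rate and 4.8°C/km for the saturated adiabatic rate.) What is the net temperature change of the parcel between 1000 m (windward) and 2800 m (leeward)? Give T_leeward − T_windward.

1000–2300 m, dry: Δz = 1.3 km ⇒ ΔT = -13°C; T = 4.6°C
2300–3700 m, saturated: Δz = 1.4 km ⇒ ΔT = -6.72°C; T = -2.12°C
3700–2800 m, dry descent: Δz = 0.9 km ⇒ ΔT = +9°C; T = 6.88°C
Net change vs windward start: 6.88 − 17.6 = -10.72°C

-10.72°C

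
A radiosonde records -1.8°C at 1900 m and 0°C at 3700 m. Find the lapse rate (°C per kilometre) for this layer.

-1°C/km

Γ = −ΔT/Δz = (-1.8 − 0) / (3700 − 1900) m
  = -1.8°C / 1.8 km = -1°C/km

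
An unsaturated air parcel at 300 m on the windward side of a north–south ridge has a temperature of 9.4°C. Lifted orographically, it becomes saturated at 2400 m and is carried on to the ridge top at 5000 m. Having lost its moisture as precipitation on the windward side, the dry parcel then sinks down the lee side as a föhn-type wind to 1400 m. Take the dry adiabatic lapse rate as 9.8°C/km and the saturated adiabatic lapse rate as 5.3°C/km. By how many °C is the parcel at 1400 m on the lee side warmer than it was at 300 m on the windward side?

+0.92°C

From 300 m to 2400 m (dry): cools by 9.8 × 2.1 = 20.58°C, giving -11.18°C.
From 2400 m to 5000 m (saturated): cools by 5.3 × 2.6 = 13.78°C, giving -24.96°C.
From 5000 m to 1400 m (dry descent): warms by 9.8 × 3.6 = 35.28°C, giving 10.32°C.
Net change vs windward start: 10.32 − 9.4 = +0.92°C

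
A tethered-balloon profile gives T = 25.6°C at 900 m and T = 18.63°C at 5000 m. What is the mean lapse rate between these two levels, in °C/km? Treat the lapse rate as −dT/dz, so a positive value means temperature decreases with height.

Γ = −ΔT/Δz = (25.6 − 18.63) / (5000 − 900) m
  = 6.97°C / 4.1 km = 1.7°C/km

1.7°C/km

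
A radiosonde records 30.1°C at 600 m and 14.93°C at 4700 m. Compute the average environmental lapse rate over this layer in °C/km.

Γ = −ΔT/Δz = (30.1 − 14.93) / (4700 − 600) m
  = 15.17°C / 4.1 km = 3.7°C/km

3.7°C/km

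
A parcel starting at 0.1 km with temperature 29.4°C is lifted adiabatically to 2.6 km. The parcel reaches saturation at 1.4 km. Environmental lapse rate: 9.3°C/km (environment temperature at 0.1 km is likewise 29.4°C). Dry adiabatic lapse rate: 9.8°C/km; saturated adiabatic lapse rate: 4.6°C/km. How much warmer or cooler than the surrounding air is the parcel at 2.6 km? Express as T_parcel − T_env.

Parcel:
  100 → 1400 m (dry, 9.8°C/km): ΔT = -9.8 × 1.3 = -12.74°C → T = 16.66°C
  1400 → 2600 m (saturated, 4.6°C/km): ΔT = -4.6 × 1.2 = -5.52°C → T = 11.14°C
Environment:
  100 → 2600 m (environment, 9.3°C/km): ΔT = -9.3 × 2.5 = -23.25°C → T = 6.15°C
T_parcel − T_env = 11.14 − 6.15 = +4.99°C

+4.99°C (parcel warmer than environment)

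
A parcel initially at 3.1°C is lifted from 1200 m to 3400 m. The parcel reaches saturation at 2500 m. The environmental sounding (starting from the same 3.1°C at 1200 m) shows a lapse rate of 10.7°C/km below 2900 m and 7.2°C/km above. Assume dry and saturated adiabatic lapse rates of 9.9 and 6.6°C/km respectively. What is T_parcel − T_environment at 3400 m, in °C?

+2.98°C (parcel warmer than environment)

Parcel:
  1200–2500 m, dry: Δz = 1.3 km ⇒ ΔT = -12.87°C; T = -9.77°C
  2500–3400 m, saturated: Δz = 0.9 km ⇒ ΔT = -5.94°C; T = -15.71°C
Environment:
  1200–2900 m, environment, lower layer: Δz = 1.7 km ⇒ ΔT = -18.19°C; T = -15.09°C
  2900–3400 m, environment, upper layer: Δz = 0.5 km ⇒ ΔT = -3.6°C; T = -18.69°C
T_parcel − T_env = -15.71 − (-18.69) = +2.98°C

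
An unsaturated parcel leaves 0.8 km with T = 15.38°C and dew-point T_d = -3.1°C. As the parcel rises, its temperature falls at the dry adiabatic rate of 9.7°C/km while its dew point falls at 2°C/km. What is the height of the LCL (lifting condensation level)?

T and T_d converge at 9.7 − 2 = 7.7°C per km
Height above start = (15.38 − (-3.1)) / 7.7 = 2.4 km
LCL altitude = 800 m + 2400 m = 3200 m

3.2 km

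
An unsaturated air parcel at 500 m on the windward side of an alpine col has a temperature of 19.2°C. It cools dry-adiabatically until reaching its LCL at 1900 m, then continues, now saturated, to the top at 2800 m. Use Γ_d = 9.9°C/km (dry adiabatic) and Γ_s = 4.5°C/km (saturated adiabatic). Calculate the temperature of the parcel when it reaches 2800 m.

1.29°C

From 500 m to 1900 m (dry): cools by 9.9 × 1.4 = 13.86°C, giving 5.34°C.
From 1900 m to 2800 m (saturated): cools by 4.5 × 0.9 = 4.05°C, giving 1.29°C.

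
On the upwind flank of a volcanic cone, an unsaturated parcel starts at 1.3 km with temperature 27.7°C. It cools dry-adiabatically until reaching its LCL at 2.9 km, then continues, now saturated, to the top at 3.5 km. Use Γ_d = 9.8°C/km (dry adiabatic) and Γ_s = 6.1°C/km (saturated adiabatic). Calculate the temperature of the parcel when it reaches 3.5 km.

1300–2900 m, dry: Δz = 1.6 km ⇒ ΔT = -15.68°C; T = 12.02°C
2900–3500 m, saturated: Δz = 0.6 km ⇒ ΔT = -3.66°C; T = 8.36°C

8.36°C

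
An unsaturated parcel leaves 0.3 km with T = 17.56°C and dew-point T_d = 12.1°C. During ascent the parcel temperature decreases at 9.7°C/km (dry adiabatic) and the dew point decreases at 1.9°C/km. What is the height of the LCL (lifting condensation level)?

1 km

T and T_d converge at 9.7 − 1.9 = 7.8°C per km
Height above start = (17.56 − 12.1) / 7.8 = 0.7 km
LCL altitude = 300 m + 700 m = 1000 m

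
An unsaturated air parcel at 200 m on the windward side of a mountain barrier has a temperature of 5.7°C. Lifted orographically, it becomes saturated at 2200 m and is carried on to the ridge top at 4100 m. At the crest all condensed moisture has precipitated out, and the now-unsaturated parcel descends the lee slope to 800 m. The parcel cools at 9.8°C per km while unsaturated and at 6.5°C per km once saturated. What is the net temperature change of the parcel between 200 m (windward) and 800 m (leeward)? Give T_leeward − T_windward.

From 200 m to 2200 m (dry): cools by 9.8 × 2 = 19.6°C, giving -13.9°C.
From 2200 m to 4100 m (saturated): cools by 6.5 × 1.9 = 12.35°C, giving -26.25°C.
From 4100 m to 800 m (dry descent): warms by 9.8 × 3.3 = 32.34°C, giving 6.09°C.
Net change vs windward start: 6.09 − 5.7 = +0.39°C

+0.39°C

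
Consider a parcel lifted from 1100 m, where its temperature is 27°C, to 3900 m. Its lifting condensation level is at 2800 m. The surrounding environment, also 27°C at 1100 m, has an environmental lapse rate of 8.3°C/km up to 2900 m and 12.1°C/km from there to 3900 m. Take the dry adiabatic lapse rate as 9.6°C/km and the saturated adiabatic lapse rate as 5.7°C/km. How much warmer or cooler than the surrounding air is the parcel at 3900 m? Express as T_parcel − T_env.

+4.45°C (parcel warmer than environment)

Parcel:
  1100–2800 m, dry: Δz = 1.7 km ⇒ ΔT = -16.32°C; T = 10.68°C
  2800–3900 m, saturated: Δz = 1.1 km ⇒ ΔT = -6.27°C; T = 4.41°C
Environment:
  1100–2900 m, environment, lower layer: Δz = 1.8 km ⇒ ΔT = -14.94°C; T = 12.06°C
  2900–3900 m, environment, upper layer: Δz = 1 km ⇒ ΔT = -12.1°C; T = -0.04°C
T_parcel − T_env = 4.41 − (-0.04) = +4.45°C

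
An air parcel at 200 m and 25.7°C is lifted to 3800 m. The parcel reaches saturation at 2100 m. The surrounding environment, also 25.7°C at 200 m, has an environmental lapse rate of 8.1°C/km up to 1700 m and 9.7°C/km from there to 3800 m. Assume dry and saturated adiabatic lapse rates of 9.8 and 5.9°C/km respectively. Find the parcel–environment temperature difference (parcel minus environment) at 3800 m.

Parcel:
  From 200 m to 2100 m (dry): cools by 9.8 × 1.9 = 18.62°C, giving 7.08°C.
  From 2100 m to 3800 m (saturated): cools by 5.9 × 1.7 = 10.03°C, giving -2.95°C.
Environment:
  From 200 m to 1700 m (environment, lower layer): cools by 8.1 × 1.5 = 12.15°C, giving 13.55°C.
  From 1700 m to 3800 m (environment, upper layer): cools by 9.7 × 2.1 = 20.37°C, giving -6.82°C.
T_parcel − T_env = -2.95 − (-6.82) = +3.87°C

+3.87°C (parcel warmer than environment)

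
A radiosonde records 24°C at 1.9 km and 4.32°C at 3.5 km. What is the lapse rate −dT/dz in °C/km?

12.3°C/km

Γ = −ΔT/Δz = (24 − 4.32) / (3500 − 1900) m
  = 19.68°C / 1.6 km = 12.3°C/km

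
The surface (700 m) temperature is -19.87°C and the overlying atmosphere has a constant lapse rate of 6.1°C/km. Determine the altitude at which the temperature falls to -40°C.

Height above start = (-19.87 − (-40)) / 6.1 = 3.3 km
Altitude = 700 m + 3300 m = 4000 m

4000 m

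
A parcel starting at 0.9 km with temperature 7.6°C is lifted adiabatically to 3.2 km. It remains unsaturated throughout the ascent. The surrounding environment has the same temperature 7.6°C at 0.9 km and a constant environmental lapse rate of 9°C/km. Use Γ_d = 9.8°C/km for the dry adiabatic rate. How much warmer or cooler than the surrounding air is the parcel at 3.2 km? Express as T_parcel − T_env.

Parcel:
  900–3200 m, dry: Δz = 2.3 km ⇒ ΔT = -22.54°C; T = -14.94°C
Environment:
  900–3200 m, environment: Δz = 2.3 km ⇒ ΔT = -20.7°C; T = -13.1°C
T_parcel − T_env = -14.94 − (-13.1) = -1.84°C

-1.84°C (parcel cooler than environment)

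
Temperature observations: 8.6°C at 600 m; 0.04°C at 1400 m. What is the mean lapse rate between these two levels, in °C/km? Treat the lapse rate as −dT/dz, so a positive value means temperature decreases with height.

10.7°C/km

Γ = −ΔT/Δz = (8.6 − 0.04) / (1400 − 600) m
  = 8.56°C / 0.8 km = 10.7°C/km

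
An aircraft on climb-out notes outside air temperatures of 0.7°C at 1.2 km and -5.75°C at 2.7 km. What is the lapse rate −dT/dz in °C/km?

4.3°C/km

Γ = −ΔT/Δz = (0.7 − (-5.75)) / (2700 − 1200) m
  = 6.45°C / 1.5 km = 4.3°C/km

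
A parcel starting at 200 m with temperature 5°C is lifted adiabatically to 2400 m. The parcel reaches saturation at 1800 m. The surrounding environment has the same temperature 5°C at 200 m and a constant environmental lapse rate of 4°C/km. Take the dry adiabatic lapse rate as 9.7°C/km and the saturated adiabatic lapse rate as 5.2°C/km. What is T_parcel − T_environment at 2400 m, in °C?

-9.84°C (parcel cooler than environment)

Parcel:
  Dry to 1800 m: -9.7 × 1.6 km = -15.52°C, so T = -10.52°C.
  Saturated to 2400 m: -5.2 × 0.6 km = -3.12°C, so T = -13.64°C.
Environment:
  Environment to 2400 m: -4 × 2.2 km = -8.8°C, so T = -3.8°C.
T_parcel − T_env = -13.64 − (-3.8) = -9.84°C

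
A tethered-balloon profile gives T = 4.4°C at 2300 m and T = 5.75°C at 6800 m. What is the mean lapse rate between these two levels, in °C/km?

-0.3°C/km

Γ = −ΔT/Δz = (4.4 − 5.75) / (6800 − 2300) m
  = -1.35°C / 4.5 km = -0.3°C/km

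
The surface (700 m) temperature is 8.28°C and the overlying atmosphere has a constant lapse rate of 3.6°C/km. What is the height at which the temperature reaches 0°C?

3000 m

Height above start = (8.28 − 0) / 3.6 = 2.3 km
Altitude = 700 m + 2300 m = 3000 m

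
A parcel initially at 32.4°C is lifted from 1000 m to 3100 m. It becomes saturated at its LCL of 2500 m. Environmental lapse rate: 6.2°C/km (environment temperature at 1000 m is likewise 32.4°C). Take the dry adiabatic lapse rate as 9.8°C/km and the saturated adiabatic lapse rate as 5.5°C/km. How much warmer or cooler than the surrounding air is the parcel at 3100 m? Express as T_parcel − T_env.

-4.98°C (parcel cooler than environment)

Parcel:
  1000–2500 m, dry: Δz = 1.5 km ⇒ ΔT = -14.7°C; T = 17.7°C
  2500–3100 m, saturated: Δz = 0.6 km ⇒ ΔT = -3.3°C; T = 14.4°C
Environment:
  1000–3100 m, environment: Δz = 2.1 km ⇒ ΔT = -13.02°C; T = 19.38°C
T_parcel − T_env = 14.4 − 19.38 = -4.98°C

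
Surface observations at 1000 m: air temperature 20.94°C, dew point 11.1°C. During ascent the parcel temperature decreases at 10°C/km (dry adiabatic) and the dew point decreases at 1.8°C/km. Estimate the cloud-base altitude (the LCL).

2200 m

T and T_d converge at 10 − 1.8 = 8.2°C per km
Height above start = (20.94 − 11.1) / 8.2 = 1.2 km
LCL altitude = 1000 m + 1200 m = 2200 m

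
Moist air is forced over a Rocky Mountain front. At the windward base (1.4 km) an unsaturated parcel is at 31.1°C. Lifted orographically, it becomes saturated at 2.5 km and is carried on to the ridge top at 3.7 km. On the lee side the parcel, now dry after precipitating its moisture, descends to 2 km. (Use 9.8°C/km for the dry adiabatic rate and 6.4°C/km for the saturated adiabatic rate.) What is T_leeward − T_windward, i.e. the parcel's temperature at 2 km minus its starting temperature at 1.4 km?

Dry to 2500 m: -9.8 × 1.1 km = -10.78°C, so T = 20.32°C.
Saturated to 3700 m: -6.4 × 1.2 km = -7.68°C, so T = 12.64°C.
Dry descent to 2000 m: +9.8 × 1.7 km = +16.66°C, so T = 29.3°C.
Net change vs windward start: 29.3 − 31.1 = -1.8°C

-1.8°C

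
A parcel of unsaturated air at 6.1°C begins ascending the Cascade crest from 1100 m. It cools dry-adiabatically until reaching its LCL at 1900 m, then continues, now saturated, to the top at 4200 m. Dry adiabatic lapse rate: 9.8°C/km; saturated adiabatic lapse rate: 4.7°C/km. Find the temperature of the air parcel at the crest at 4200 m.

From 1100 m to 1900 m (dry): cools by 9.8 × 0.8 = 7.84°C, giving -1.74°C.
From 1900 m to 4200 m (saturated): cools by 4.7 × 2.3 = 10.81°C, giving -12.55°C.

-12.55°C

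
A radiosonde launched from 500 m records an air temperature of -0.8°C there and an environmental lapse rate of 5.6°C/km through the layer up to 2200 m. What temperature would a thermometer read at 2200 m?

-10.32°C

From 500 m to 2200 m (environmental): cools by 5.6 × 1.7 = 9.52°C, giving -10.32°C.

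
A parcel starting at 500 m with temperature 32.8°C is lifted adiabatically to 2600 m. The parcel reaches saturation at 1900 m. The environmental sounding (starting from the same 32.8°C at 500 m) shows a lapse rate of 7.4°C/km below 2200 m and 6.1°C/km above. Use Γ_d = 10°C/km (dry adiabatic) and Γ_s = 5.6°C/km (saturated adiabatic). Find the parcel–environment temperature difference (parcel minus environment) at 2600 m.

-2.9°C (parcel cooler than environment)

Parcel:
  From 500 m to 1900 m (dry): cools by 10 × 1.4 = 14°C, giving 18.8°C.
  From 1900 m to 2600 m (saturated): cools by 5.6 × 0.7 = 3.92°C, giving 14.88°C.
Environment:
  From 500 m to 2200 m (environment, lower layer): cools by 7.4 × 1.7 = 12.58°C, giving 20.22°C.
  From 2200 m to 2600 m (environment, upper layer): cools by 6.1 × 0.4 = 2.44°C, giving 17.78°C.
T_parcel − T_env = 14.88 − 17.78 = -2.9°C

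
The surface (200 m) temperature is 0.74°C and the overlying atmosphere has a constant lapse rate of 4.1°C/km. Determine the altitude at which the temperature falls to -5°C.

Height above start = (0.74 − (-5)) / 4.1 = 1.4 km
Altitude = 200 m + 1400 m = 1600 m

1600 m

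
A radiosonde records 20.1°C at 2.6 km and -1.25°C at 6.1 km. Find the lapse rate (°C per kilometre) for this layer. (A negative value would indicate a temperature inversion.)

6.1°C/km

Γ = −ΔT/Δz = (20.1 − (-1.25)) / (6100 − 2600) m
  = 21.35°C / 3.5 km = 6.1°C/km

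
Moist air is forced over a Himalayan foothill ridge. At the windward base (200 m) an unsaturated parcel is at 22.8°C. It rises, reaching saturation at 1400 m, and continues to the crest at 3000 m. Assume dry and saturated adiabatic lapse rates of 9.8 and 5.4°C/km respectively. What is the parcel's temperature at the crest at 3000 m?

2.4°C

From 200 m to 1400 m (dry): cools by 9.8 × 1.2 = 11.76°C, giving 11.04°C.
From 1400 m to 3000 m (saturated): cools by 5.4 × 1.6 = 8.64°C, giving 2.4°C.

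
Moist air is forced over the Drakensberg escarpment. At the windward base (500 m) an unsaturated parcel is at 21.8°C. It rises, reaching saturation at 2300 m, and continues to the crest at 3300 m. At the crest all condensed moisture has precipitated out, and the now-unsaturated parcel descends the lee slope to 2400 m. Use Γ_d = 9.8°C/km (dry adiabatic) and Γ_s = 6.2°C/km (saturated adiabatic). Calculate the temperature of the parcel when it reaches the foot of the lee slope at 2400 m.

6.78°C

500–2300 m, dry: Δz = 1.8 km ⇒ ΔT = -17.64°C; T = 4.16°C
2300–3300 m, saturated: Δz = 1 km ⇒ ΔT = -6.2°C; T = -2.04°C
3300–2400 m, dry descent: Δz = 0.9 km ⇒ ΔT = +8.82°C; T = 6.78°C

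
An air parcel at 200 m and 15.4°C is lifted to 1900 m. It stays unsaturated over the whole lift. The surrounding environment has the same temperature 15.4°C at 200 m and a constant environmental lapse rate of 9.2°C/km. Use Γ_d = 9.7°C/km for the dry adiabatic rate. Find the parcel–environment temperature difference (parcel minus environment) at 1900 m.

-0.85°C (parcel cooler than environment)

Parcel:
  Dry to 1900 m: -9.7 × 1.7 km = -16.49°C, so T = -1.09°C.
Environment:
  Environment to 1900 m: -9.2 × 1.7 km = -15.64°C, so T = -0.24°C.
T_parcel − T_env = -1.09 − (-0.24) = -0.85°C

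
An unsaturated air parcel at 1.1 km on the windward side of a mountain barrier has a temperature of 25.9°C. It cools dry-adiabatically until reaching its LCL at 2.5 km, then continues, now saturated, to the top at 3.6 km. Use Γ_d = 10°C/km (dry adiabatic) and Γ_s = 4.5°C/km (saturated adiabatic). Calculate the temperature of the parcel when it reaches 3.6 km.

1100–2500 m, dry: Δz = 1.4 km ⇒ ΔT = -14°C; T = 11.9°C
2500–3600 m, saturated: Δz = 1.1 km ⇒ ΔT = -4.95°C; T = 6.95°C

6.95°C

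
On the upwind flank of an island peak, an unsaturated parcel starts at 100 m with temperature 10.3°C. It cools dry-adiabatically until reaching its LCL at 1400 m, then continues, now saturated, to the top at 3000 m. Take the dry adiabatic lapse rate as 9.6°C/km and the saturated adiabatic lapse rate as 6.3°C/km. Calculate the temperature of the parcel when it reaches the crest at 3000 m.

-12.26°C

100 → 1400 m (dry, 9.6°C/km): ΔT = -9.6 × 1.3 = -12.48°C → T = -2.18°C
1400 → 3000 m (saturated, 6.3°C/km): ΔT = -6.3 × 1.6 = -10.08°C → T = -12.26°C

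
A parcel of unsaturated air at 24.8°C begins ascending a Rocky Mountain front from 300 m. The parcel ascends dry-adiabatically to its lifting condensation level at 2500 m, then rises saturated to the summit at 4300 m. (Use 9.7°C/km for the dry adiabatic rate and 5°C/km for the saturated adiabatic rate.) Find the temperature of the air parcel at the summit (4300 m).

300 → 2500 m (dry, 9.7°C/km): ΔT = -9.7 × 2.2 = -21.34°C → T = 3.46°C
2500 → 4300 m (saturated, 5°C/km): ΔT = -5 × 1.8 = -9°C → T = -5.54°C

-5.54°C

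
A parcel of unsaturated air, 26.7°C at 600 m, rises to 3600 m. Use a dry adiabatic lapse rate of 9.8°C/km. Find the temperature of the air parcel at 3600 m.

-2.7°C

Dry adiabatic to 3600 m: -9.8 × 3 km = -29.4°C, so T = -2.7°C.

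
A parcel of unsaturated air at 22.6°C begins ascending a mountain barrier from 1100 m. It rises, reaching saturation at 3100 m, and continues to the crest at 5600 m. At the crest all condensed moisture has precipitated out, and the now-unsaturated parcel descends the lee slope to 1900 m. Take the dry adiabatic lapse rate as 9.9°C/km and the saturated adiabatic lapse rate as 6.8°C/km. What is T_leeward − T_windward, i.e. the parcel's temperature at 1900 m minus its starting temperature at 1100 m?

1100–3100 m, dry: Δz = 2 km ⇒ ΔT = -19.8°C; T = 2.8°C
3100–5600 m, saturated: Δz = 2.5 km ⇒ ΔT = -17°C; T = -14.2°C
5600–1900 m, dry descent: Δz = 3.7 km ⇒ ΔT = +36.63°C; T = 22.43°C
Net change vs windward start: 22.43 − 22.6 = -0.17°C

-0.17°C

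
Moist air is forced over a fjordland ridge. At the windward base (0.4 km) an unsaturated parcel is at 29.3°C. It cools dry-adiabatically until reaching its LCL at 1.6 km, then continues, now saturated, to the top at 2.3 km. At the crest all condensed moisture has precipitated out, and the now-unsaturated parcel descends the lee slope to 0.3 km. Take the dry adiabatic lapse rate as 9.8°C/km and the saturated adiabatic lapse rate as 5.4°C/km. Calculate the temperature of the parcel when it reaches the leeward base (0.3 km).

33.36°C

Dry to 1600 m: -9.8 × 1.2 km = -11.76°C, so T = 17.54°C.
Saturated to 2300 m: -5.4 × 0.7 km = -3.78°C, so T = 13.76°C.
Dry descent to 300 m: +9.8 × 2 km = +19.6°C, so T = 33.36°C.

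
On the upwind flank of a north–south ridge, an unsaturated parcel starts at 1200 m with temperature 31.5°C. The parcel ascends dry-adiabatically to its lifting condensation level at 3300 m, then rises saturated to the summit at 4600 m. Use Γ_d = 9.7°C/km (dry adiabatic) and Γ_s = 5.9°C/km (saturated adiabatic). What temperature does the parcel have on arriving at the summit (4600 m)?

3.46°C

1200 → 3300 m (dry, 9.7°C/km): ΔT = -9.7 × 2.1 = -20.37°C → T = 11.13°C
3300 → 4600 m (saturated, 5.9°C/km): ΔT = -5.9 × 1.3 = -7.67°C → T = 3.46°C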